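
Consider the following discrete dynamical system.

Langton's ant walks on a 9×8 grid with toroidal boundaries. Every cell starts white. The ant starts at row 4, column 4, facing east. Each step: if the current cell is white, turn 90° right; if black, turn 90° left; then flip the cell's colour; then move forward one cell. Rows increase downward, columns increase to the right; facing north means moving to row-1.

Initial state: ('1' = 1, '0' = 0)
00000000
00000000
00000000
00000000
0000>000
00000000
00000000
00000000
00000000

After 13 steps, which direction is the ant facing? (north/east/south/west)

gen 0: 00000000
00000000
00000000
00000000
0000>000
00000000
00000000
00000000
00000000
gen 1: 00000000
00000000
00000000
00000000
00001000
0000v000
00000000
00000000
00000000
gen 2: 00000000
00000000
00000000
00000000
00001000
000<1000
00000000
00000000
00000000
gen 3: 00000000
00000000
00000000
00000000
000^1000
00011000
00000000
00000000
00000000
gen 4: 00000000
00000000
00000000
00000000
0001>000
00011000
00000000
00000000
00000000
gen 5: 00000000
00000000
00000000
0000^000
00010000
00011000
00000000
00000000
00000000
gen 6: 00000000
00000000
00000000
00001>00
00010000
00011000
00000000
00000000
00000000
gen 7: 00000000
00000000
00000000
00001100
00010v00
00011000
00000000
00000000
00000000
gen 8: 00000000
00000000
00000000
00001100
0001<100
00011000
00000000
00000000
00000000
gen 9: 00000000
00000000
00000000
0000^100
00011100
00011000
00000000
00000000
00000000
gen 10: 00000000
00000000
00000000
000<0100
00011100
00011000
00000000
00000000
00000000
gen 11: 00000000
00000000
000^0000
00010100
00011100
00011000
00000000
00000000
00000000
gen 12: 00000000
00000000
0001>000
00010100
00011100
00011000
00000000
00000000
00000000
gen 13: 00000000
00000000
00011000
0001v100
00011100
00011000
00000000
00000000
00000000

south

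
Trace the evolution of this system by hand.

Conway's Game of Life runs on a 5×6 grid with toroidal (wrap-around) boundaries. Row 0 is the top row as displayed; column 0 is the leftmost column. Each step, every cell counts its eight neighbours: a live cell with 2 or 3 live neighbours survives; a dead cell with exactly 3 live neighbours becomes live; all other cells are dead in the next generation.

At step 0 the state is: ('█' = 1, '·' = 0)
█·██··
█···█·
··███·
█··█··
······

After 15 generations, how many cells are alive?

14

0) █·██··
█···█·
··███·
█··█··
······
1) ·█·█·█
····█·
·██·█·
··███·
·███··
2) ██·█··
██··██
·██·██
····█·
██····
3) ····█·
······
·██···
··███·
███··█
4) ██···█
······
·██···
····██
███··█
5) ··█··█
··█···
······
···███
··█···
6) ·███··
······
···██·
···██·
··█··█
7) ·███··
····█·
···██·
··█··█
·█····
8) ·███··
····█·
···███
··███·
██·█··
9) ██·██·
·····█
··█··█
██····
█·····
10) ██··█·
·███·█
·█···█
██···█
··█···
11) █···██
···█·█
·····█
·██··█
··█···
12) █··███
······
··█··█
███···
··███·
13) ··█··█
█··█··
█·█···
█···██
······
14) ······
█·██·█
█··██·
██···█
█···█·
15) ██·██·
████·█
···█··
·█·█··
██····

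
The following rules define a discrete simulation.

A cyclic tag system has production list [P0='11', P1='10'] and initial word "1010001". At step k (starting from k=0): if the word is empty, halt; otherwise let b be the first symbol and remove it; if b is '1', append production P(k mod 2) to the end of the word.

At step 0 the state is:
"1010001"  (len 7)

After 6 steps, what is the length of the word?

step 0: "1010001"  (len 7)
step 1: "01000111"  (len 8)
step 2: "1000111"  (len 7)
step 3: "00011111"  (len 8)
step 4: "0011111"  (len 7)
step 5: "011111"  (len 6)
step 6: "11111"  (len 5)

5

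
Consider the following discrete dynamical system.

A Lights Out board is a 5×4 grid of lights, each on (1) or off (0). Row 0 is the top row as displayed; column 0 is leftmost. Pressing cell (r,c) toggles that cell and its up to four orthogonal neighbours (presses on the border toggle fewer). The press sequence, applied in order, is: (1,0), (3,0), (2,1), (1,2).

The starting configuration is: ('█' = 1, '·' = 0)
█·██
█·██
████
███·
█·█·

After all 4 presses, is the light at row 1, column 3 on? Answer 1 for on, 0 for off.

gen 0: █·██
█·██
████
███·
█·█·
gen 1: ··██
·███
·███
███·
█·█·
gen 2: ··██
·███
████
··█·
··█·
gen 3: ··██
··██
···█
·██·
··█·
gen 4: ···█
·█··
··██
·██·
··█·

0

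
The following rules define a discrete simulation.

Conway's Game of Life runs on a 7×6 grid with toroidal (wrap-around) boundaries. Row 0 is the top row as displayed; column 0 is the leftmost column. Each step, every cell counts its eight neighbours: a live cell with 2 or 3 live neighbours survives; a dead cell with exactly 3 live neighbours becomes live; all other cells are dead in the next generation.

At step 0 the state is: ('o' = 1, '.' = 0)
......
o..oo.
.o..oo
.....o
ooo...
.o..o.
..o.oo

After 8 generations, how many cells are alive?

k=0  ......
o..oo.
.o..oo
.....o
ooo...
.o..o.
..o.oo
k=1  ......
o..oo.
...o..
..o.oo
ooo..o
....o.
...ooo
k=2  ......
...oo.
..o...
..o.oo
ooo...
.oo...
...ooo
k=3  .....o
...o..
..o..o
o.o..o
o....o
....oo
..ooo.
k=4  ..o...
....o.
oooooo
....o.
.o....
o.....
...o..
k=5  ...o..
o...o.
ooo...
....o.
......
......
......
k=6  ......
o.oo.o
oo.o..
.o....
......
......
......
k=7  ......
o.oooo
...ooo
ooo...
......
......
......
k=8  ...ooo
o.o...
......
oooooo
.o....
......
......

12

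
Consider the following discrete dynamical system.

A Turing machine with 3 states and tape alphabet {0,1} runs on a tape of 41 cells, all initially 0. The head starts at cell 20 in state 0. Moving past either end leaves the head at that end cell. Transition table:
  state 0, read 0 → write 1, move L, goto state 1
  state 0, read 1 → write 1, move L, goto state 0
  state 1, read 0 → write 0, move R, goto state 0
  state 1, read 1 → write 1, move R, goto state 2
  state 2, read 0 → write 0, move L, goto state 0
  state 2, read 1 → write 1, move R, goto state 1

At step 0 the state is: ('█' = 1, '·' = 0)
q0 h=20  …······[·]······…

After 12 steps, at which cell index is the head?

16

step 0: q0 h=20  …······[·]······…
step 1: q1 h=19  …······[·]█·····…
step 2: q0 h=20  …······[█]······…
step 3: q0 h=19  …······[·]█·····…
step 4: q1 h=18  …······[·]██····…
step 5: q0 h=19  …······[█]█·····…
step 6: q0 h=18  …······[·]██····…
step 7: q1 h=17  …······[·]███···…
step 8: q0 h=18  …······[█]██····…
step 9: q0 h=17  …······[·]███···…
step 10: q1 h=16  …······[·]████··…
step 11: q0 h=17  …······[█]███···…
step 12: q0 h=16  …······[·]████··…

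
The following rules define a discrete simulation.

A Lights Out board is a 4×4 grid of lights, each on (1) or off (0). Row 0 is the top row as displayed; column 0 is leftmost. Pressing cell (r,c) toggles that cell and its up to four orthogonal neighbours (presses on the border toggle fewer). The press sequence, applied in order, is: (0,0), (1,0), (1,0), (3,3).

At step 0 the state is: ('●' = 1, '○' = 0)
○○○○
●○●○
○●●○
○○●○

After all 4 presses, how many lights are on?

step 0: ○○○○
●○●○
○●●○
○○●○
step 1: ●●○○
○○●○
○●●○
○○●○
step 2: ○●○○
●●●○
●●●○
○○●○
step 3: ●●○○
○○●○
○●●○
○○●○
step 4: ●●○○
○○●○
○●●●
○○○●

7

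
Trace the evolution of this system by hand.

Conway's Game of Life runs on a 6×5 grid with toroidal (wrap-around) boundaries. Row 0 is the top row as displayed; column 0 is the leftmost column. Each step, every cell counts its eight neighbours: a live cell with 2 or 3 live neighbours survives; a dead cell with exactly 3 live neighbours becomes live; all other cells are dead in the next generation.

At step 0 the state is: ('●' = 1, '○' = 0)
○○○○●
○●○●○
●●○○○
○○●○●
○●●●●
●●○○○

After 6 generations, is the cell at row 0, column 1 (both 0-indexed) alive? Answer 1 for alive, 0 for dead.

0

k=0  ○○○○●
○●○●○
●●○○○
○○●○●
○●●●●
●●○○○
k=1  ○●●○●
○●●○●
●●○●●
○○○○●
○○○○●
○●○○○
k=2  ○○○○○
○○○○○
○●○○○
○○○○○
●○○○○
○●●●○
k=3  ○○●○○
○○○○○
○○○○○
○○○○○
○●●○○
○●●○○
k=4  ○●●○○
○○○○○
○○○○○
○○○○○
○●●○○
○○○●○
k=5  ○○●○○
○○○○○
○○○○○
○○○○○
○○●○○
○○○●○
k=6  ○○○○○
○○○○○
○○○○○
○○○○○
○○○○○
○○●●○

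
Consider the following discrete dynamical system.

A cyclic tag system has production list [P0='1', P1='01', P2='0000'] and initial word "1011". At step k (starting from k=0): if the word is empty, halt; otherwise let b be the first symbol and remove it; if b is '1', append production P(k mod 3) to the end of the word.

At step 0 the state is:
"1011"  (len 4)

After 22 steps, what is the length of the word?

0

gen 0: "1011"  (len 4)
gen 1: "0111"  (len 4)
gen 2: "111"  (len 3)
gen 3: "110000"  (len 6)
gen 4: "100001"  (len 6)
gen 5: "0000101"  (len 7)
gen 6: "000101"  (len 6)
gen 7: "00101"  (len 5)
gen 8: "0101"  (len 4)
gen 9: "101"  (len 3)
gen 10: "011"  (len 3)
gen 11: "11"  (len 2)
gen 12: "10000"  (len 5)
gen 13: "00001"  (len 5)
gen 14: "0001"  (len 4)
gen 15: "001"  (len 3)
gen 16: "01"  (len 2)
gen 17: "1"  (len 1)
gen 18: "0000"  (len 4)
gen 19: "000"  (len 3)
gen 20: "00"  (len 2)
gen 21: "0"  (len 1)
gen 22: (halted — word empty)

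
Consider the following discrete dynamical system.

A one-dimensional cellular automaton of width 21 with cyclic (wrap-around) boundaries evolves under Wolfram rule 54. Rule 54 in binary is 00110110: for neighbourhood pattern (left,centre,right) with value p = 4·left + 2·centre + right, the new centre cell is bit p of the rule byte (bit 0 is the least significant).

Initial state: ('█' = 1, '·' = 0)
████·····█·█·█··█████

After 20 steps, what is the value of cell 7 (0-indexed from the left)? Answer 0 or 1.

step 0: ████·····█·█·█··█████
step 1: ····█···████████·····
step 2: ···███·█········█····
step 3: ··█···███······███···
step 4: ·███·█···█····█···█··
step 5: █···███·███··███·███·
step 6: ██·█···█···██···█···█
step 7: ··███·███·█··█·███·█·
step 8: ·█···█···██████···███
step 9: ███·███·█······█·█···
step 10: ···█···███····█████·█
step 11: █·███·█···█··█·····██
step 12: ·█···███·██████···█··
step 13: ███·█···█······█·███·
step 14: ···███·███····███···█
step 15: █·█···█···█··█···█·██
step 16: ·███·███·██████·███··
step 17: █···█···█······█···█·
step 18: ██·███·███····███·███
step 19: ··█···█···█··█···█···
step 20: ·███·███·██████·███··

1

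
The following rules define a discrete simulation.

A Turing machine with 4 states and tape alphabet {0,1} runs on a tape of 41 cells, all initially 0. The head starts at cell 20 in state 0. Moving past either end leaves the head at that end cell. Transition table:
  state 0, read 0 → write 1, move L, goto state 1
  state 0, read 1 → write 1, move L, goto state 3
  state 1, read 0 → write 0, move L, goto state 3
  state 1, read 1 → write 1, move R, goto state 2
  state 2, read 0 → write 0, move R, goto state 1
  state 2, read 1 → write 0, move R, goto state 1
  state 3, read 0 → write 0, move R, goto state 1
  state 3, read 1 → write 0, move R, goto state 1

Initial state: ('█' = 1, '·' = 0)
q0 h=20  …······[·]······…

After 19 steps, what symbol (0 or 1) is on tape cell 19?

0

[0] q0 h=20  …······[·]······…
[1] q1 h=19  …······[·]█·····…
[2] q3 h=18  …······[·]·█····…
[3] q1 h=19  …······[·]█·····…
[4] q3 h=18  …······[·]·█····…
[5] q1 h=19  …······[·]█·····…
[6] q3 h=18  …······[·]·█····…
[7] q1 h=19  …······[·]█·····…
[8] q3 h=18  …······[·]·█····…
[9] q1 h=19  …······[·]█·····…
[10] q3 h=18  …······[·]·█····…
[11] q1 h=19  …······[·]█·····…
[12] q3 h=18  …······[·]·█····…
[13] q1 h=19  …······[·]█·····…
[14] q3 h=18  …······[·]·█····…
[15] q1 h=19  …······[·]█·····…
[16] q3 h=18  …······[·]·█····…
[17] q1 h=19  …······[·]█·····…
[18] q3 h=18  …······[·]·█····…
[19] q1 h=19  …······[·]█·····…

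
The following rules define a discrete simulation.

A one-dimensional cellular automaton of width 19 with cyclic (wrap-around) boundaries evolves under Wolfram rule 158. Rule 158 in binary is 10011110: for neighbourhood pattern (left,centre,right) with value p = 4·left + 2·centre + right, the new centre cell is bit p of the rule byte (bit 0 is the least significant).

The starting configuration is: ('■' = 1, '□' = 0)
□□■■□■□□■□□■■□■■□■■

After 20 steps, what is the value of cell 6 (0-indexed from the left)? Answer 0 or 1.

k=0  □□■■□■□□■□□■■□■■□■■
k=1  ■■■□□■■■■■■■□□■□□■□
k=2  ■■□■■■■■■■■□■■■■■■□
k=3  ■□□■■■■■■■□□■■■■■□□
k=4  ■■■■■■■■■□■■■■■■□■■
k=5  ■■■■■■■■□□■■■■■□□■■
k=6  ■■■■■■■□■■■■■■□■■■■
k=7  ■■■■■■□□■■■■■□□■■■■
k=8  ■■■■■□■■■■■■□■■■■■■
k=9  ■■■■□□■■■■■□□■■■■■■
k=10  ■■■□■■■■■■□■■■■■■■■
k=11  ■■□□■■■■■□□■■■■■■■■
k=12  ■□■■■■■■□■■■■■■■■■■
k=13  □□■■■■■□□■■■■■■■■■■
k=14  ■■■■■■□■■■■■■■■■■■□
k=15  ■■■■■□□■■■■■■■■■■□□
k=16  ■■■■□■■■■■■■■■■■□■■
k=17  ■■■□□■■■■■■■■■■□□■■
k=18  ■■□■■■■■■■■■■■□■■■■
k=19  ■□□■■■■■■■■■■□□■■■■
k=20  □■■■■■■■■■■■□■■■■■■

1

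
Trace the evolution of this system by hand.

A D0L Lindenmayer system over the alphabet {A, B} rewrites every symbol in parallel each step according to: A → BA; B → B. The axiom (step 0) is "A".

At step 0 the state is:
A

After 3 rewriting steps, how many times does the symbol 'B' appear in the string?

3

0) A
1) BA
2) BBA
3) BBBA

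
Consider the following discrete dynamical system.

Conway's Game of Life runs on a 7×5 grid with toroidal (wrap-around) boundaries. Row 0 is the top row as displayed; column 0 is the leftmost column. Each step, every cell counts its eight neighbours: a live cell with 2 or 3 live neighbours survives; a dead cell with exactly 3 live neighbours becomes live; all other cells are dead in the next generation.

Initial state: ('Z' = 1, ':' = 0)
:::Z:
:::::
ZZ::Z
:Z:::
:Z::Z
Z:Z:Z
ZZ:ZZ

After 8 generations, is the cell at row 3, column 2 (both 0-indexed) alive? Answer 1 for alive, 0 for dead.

k=0  :::Z:
:::::
ZZ::Z
:Z:::
:Z::Z
Z:Z:Z
ZZ:ZZ
k=1  Z:ZZ:
Z:::Z
ZZ:::
:ZZ:Z
:ZZZZ
::Z::
:Z:::
k=2  Z:ZZ:
::ZZ:
::ZZ:
::::Z
::::Z
Z::::
:Z:Z:
k=3  :::::
:::::
::Z:Z
::::Z
Z:::Z
Z:::Z
ZZ:Z:
k=4  :::::
:::::
:::Z:
::::Z
:::Z:
:::Z:
ZZ:::
k=5  :::::
:::::
:::::
:::ZZ
:::ZZ
::Z:Z
:::::
k=6  :::::
:::::
:::::
:::ZZ
Z:Z::
::::Z
:::::
k=7  :::::
:::::
:::::
:::ZZ
Z::::
:::::
:::::
k=8  :::::
:::::
:::::
::::Z
::::Z
:::::
:::::

0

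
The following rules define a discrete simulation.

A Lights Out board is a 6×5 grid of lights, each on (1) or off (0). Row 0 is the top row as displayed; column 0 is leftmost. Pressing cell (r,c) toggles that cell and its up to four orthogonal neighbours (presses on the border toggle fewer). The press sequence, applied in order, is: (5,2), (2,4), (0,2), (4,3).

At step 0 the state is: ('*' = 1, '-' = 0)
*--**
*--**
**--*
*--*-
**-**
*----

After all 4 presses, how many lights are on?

17

gen 0: *--**
*--**
**--*
*--*-
**-**
*----
gen 1: *--**
*--**
**--*
*--*-
*****
****-
gen 2: *--**
*--*-
**-*-
*--**
*****
****-
gen 3: ***-*
*-**-
**-*-
*--**
*****
****-
gen 4: ***-*
*-**-
**-*-
*---*
**---
***--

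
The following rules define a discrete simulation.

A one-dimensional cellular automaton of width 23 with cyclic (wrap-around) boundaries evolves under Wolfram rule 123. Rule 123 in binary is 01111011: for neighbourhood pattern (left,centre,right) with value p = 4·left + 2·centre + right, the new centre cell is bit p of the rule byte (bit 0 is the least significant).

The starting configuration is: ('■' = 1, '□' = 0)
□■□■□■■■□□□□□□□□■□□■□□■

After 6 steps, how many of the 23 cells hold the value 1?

gen 0: □■□■□■■■□□□□□□□□■□□■□□■
gen 1: ■□■□■■□■■■■■■■■■□■■□■■□
gen 2: □■□■■■■■□□□□□□□■■■■■■■■
gen 3: ■□■■□□□■■■■■■■■■□□□□□□■
gen 4: ■■■■■■■■□□□□□□□■■■■■■■■
gen 5: □□□□□□□■■■■■■■■■□□□□□□□
gen 6: ■■■■■■■■□□□□□□□■■■■■■■■

16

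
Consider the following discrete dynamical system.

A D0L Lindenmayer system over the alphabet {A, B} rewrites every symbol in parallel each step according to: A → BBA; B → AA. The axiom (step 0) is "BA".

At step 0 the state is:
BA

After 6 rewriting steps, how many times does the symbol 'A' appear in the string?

311

0) BA
1) AABBA
2) BBABBAAAAABBA
3) AAAABBAAAAABBABBABBABBABBAAAAABBA
4) BBABBABBABBAAAAABBABBABBABBABBAAAAABBAAAAABBAAAAABBAAAAABBAAAAABBABBABBABBABBAAAAABBA
5) AAAABBAAAAABBAAAAABBAAAAABBABBABBABBABBAAAAABBAAAAABBAAAAA…ABBAAAAABBAAAAABBAAAAABBAAAAABBAAAAABBABBABBABBABBAAAAABBA  (len 217)
6) BBABBABBABBAAAAABBABBABBABBABBAAAAABBABBABBABBABBAAAAABBAB…ABBAAAAABBAAAAABBAAAAABBAAAAABBAAAAABBABBABBABBABBAAAAABBA  (len 557)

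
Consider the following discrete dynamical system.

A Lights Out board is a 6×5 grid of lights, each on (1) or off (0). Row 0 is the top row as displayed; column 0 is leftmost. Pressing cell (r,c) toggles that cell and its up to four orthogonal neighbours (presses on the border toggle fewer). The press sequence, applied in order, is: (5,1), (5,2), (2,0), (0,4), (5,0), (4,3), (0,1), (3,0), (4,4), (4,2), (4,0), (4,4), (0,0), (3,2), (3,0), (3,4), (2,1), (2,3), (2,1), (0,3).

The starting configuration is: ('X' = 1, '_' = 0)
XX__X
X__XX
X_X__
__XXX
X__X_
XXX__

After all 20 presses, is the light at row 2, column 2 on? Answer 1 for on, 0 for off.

k=0  XX__X
X__XX
X_X__
__XXX
X__X_
XXX__
k=1  XX__X
X__XX
X_X__
__XXX
XX_X_
_____
k=2  XX__X
X__XX
X_X__
__XXX
XXXX_
_XXX_
k=3  XX__X
___XX
_XX__
X_XXX
XXXX_
_XXX_
k=4  XX_X_
___X_
_XX__
X_XXX
XXXX_
_XXX_
k=5  XX_X_
___X_
_XX__
X_XXX
_XXX_
X_XX_
k=6  XX_X_
___X_
_XX__
X_X_X
_X__X
X_X__
k=7  __XX_
_X_X_
_XX__
X_X_X
_X__X
X_X__
k=8  __XX_
_X_X_
XXX__
_XX_X
XX__X
X_X__
k=9  __XX_
_X_X_
XXX__
_XX__
XX_X_
X_X_X
k=10  __XX_
_X_X_
XXX__
_X___
X_X__
X___X
k=11  __XX_
_X_X_
XXX__
XX___
_XX__
____X
k=12  __XX_
_X_X_
XXX__
XX__X
_XXXX
_____
k=13  XXXX_
XX_X_
XXX__
XX__X
_XXXX
_____
k=14  XXXX_
XX_X_
XX___
X_XXX
_X_XX
_____
k=15  XXXX_
XX_X_
_X___
_XXXX
XX_XX
_____
k=16  XXXX_
XX_X_
_X__X
_XX__
XX_X_
_____
k=17  XXXX_
X__X_
X_X_X
__X__
XX_X_
_____
k=18  XXXX_
X____
X__X_
__XX_
XX_X_
_____
k=19  XXXX_
XX___
_XXX_
_XXX_
XX_X_
_____
k=20  XX__X
XX_X_
_XXX_
_XXX_
XX_X_
_____

1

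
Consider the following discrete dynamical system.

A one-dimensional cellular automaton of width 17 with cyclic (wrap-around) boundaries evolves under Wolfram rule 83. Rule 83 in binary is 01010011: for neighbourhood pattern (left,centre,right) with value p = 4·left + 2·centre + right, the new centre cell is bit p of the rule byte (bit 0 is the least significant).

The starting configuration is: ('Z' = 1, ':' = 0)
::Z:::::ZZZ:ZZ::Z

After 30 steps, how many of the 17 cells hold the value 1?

7

gen 0: ::Z:::::ZZZ:ZZ::Z
gen 1: ZZ:ZZZZZ::Z::ZZZ:
gen 2: :Z:::::ZZZ:ZZ::Z:
gen 3: Z:ZZZZZ::Z::ZZZ:Z
gen 4: Z:::::ZZZ:ZZ::Z::
gen 5: :ZZZZZ::Z::ZZZ:ZZ
gen 6: :::::ZZZ:ZZ::Z::Z
gen 7: ZZZZZ::Z::ZZZ:ZZ:
gen 8: ::::ZZZ:ZZ::Z::Z:
gen 9: ZZZZ::Z::ZZZ:ZZ:Z
gen 10: :::ZZZ:ZZ::Z::Z::
gen 11: ZZZ::Z::ZZZ:ZZ:ZZ
gen 12: ::ZZZ:ZZ::Z::Z:::
gen 13: ZZ::Z::ZZZ:ZZ:ZZZ
gen 14: :ZZZ:ZZ::Z::Z::::
gen 15: Z::Z::ZZZ:ZZ:ZZZZ
gen 16: ZZZ:ZZ::Z::Z:::::
gen 17: ::Z::ZZZ:ZZ:ZZZZZ
gen 18: ZZ:ZZ::Z::Z:::::Z
gen 19: :Z::ZZZ:ZZ:ZZZZZ:
gen 20: Z:ZZ::Z::Z:::::ZZ
gen 21: Z::ZZZ:ZZ:ZZZZZ::
gen 22: :ZZ::Z::Z:::::ZZZ
gen 23: ::ZZZ:ZZ:ZZZZZ::Z
gen 24: ZZ::Z::Z:::::ZZZ:
gen 25: :ZZZ:ZZ:ZZZZZ::Z:
gen 26: Z::Z::Z:::::ZZZ:Z
gen 27: ZZZ:ZZ:ZZZZZ::Z::
gen 28: ::Z::Z:::::ZZZ:ZZ
gen 29: ZZ:ZZ:ZZZZZ::Z::Z
gen 30: :Z::Z:::::ZZZ:ZZ:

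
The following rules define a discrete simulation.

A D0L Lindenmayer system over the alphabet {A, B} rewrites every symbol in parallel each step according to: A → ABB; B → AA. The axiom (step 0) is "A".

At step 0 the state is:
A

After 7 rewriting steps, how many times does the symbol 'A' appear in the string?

441

t=0: A
t=1: ABB
t=2: ABBAAAA
t=3: ABBAAAAABBABBABBABB
t=4: ABBAAAAABBABBABBABBABBAAAAABBAAAAABBAAAAABBAAAA
t=5: ABBAAAAABBABBABBABBABBAAAAABBAAAAABBAAAAABBAAAAABBAAAAABBA…BABBAAAAABBABBABBABBABBAAAAABBABBABBABBABBAAAAABBABBABBABB  (len 123)
t=6: ABBAAAAABBABBABBABBABBAAAAABBAAAAABBAAAAABBAAAAABBAAAAABBA…AAAAABBAAAAABBAAAAABBABBABBABBABBAAAAABBAAAAABBAAAAABBAAAA  (len 311)
t=7: ABBAAAAABBABBABBABBABBAAAAABBAAAAABBAAAAABBAAAAABBAAAAABBA…BABBAAAAABBABBABBABBABBAAAAABBABBABBABBABBAAAAABBABBABBABB  (len 803)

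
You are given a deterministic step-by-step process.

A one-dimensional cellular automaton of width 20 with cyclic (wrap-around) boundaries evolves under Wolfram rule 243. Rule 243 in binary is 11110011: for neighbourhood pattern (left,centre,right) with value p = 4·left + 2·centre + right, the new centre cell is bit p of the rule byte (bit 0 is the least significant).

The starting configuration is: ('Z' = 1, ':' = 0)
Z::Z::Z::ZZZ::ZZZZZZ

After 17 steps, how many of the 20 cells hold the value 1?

[0] Z::Z::Z::ZZZ::ZZZZZZ
[1] ZZZ:ZZ:ZZ:ZZZZ:ZZZZZ
[2] ZZZZ:ZZ:ZZ:ZZZZ:ZZZZ
[3] ZZZZZ:ZZ:ZZ:ZZZZ:ZZZ
[4] ZZZZZZ:ZZ:ZZ:ZZZZ:ZZ
[5] ZZZZZZZ:ZZ:ZZ:ZZZZ:Z
[6] ZZZZZZZZ:ZZ:ZZ:ZZZZ:
[7] :ZZZZZZZZ:ZZ:ZZ:ZZZZ
[8] Z:ZZZZZZZZ:ZZ:ZZ:ZZZ
[9] ZZ:ZZZZZZZZ:ZZ:ZZ:ZZ
[10] ZZZ:ZZZZZZZZ:ZZ:ZZ:Z
[11] ZZZZ:ZZZZZZZZ:ZZ:ZZ:
[12] :ZZZZ:ZZZZZZZZ:ZZ:ZZ
[13] Z:ZZZZ:ZZZZZZZZ:ZZ:Z
[14] ZZ:ZZZZ:ZZZZZZZZ:ZZ:
[15] :ZZ:ZZZZ:ZZZZZZZZ:ZZ
[16] Z:ZZ:ZZZZ:ZZZZZZZZ:Z
[17] ZZ:ZZ:ZZZZ:ZZZZZZZZ:

16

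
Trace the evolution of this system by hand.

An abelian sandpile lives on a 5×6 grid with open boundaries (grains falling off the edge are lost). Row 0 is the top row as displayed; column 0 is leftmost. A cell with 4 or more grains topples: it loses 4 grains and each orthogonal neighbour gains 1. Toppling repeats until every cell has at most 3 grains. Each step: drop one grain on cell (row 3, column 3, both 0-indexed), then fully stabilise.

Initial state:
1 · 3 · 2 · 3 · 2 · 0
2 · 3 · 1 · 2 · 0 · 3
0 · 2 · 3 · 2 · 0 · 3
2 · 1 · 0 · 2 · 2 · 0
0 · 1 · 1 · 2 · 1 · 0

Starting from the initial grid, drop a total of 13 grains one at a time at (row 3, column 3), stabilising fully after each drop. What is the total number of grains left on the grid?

56

[0] 1 · 3 · 2 · 3 · 2 · 0
2 · 3 · 1 · 2 · 0 · 3
0 · 2 · 3 · 2 · 0 · 3
2 · 1 · 0 · 2 · 2 · 0
0 · 1 · 1 · 2 · 1 · 0
[1] 1 · 3 · 2 · 3 · 2 · 0
2 · 3 · 1 · 2 · 0 · 3
0 · 2 · 3 · 2 · 0 · 3
2 · 1 · 0 · 3 · 2 · 0
0 · 1 · 1 · 2 · 1 · 0
[2] 1 · 3 · 2 · 3 · 2 · 0
2 · 3 · 1 · 2 · 0 · 3
0 · 2 · 3 · 3 · 0 · 3
2 · 1 · 1 · 0 · 3 · 0
0 · 1 · 1 · 3 · 1 · 0
[3] 1 · 3 · 2 · 3 · 2 · 0
2 · 3 · 1 · 2 · 0 · 3
0 · 2 · 3 · 3 · 0 · 3
2 · 1 · 1 · 1 · 3 · 0
0 · 1 · 1 · 3 · 1 · 0
[4] 1 · 3 · 2 · 3 · 2 · 0
2 · 3 · 1 · 2 · 0 · 3
0 · 2 · 3 · 3 · 0 · 3
2 · 1 · 1 · 2 · 3 · 0
0 · 1 · 1 · 3 · 1 · 0
[5] 1 · 3 · 2 · 3 · 2 · 0
2 · 3 · 1 · 2 · 0 · 3
0 · 2 · 3 · 3 · 0 · 3
2 · 1 · 1 · 3 · 3 · 0
0 · 1 · 1 · 3 · 1 · 0
[6] 1 · 3 · 2 · 3 · 2 · 0
2 · 3 · 2 · 3 · 0 · 3
0 · 3 · 0 · 1 · 2 · 3
2 · 1 · 3 · 3 · 0 · 1
0 · 1 · 2 · 0 · 3 · 0
[7] 1 · 3 · 2 · 3 · 2 · 0
2 · 3 · 2 · 3 · 0 · 3
0 · 3 · 1 · 2 · 2 · 3
2 · 2 · 0 · 1 · 1 · 1
0 · 1 · 3 · 1 · 3 · 0
[8] 1 · 3 · 2 · 3 · 2 · 0
2 · 3 · 2 · 3 · 0 · 3
0 · 3 · 1 · 2 · 2 · 3
2 · 2 · 0 · 2 · 1 · 1
0 · 1 · 3 · 1 · 3 · 0
[9] 1 · 3 · 2 · 3 · 2 · 0
2 · 3 · 2 · 3 · 0 · 3
0 · 3 · 1 · 2 · 2 · 3
2 · 2 · 0 · 3 · 1 · 1
0 · 1 · 3 · 1 · 3 · 0
[10] 1 · 3 · 2 · 3 · 2 · 0
2 · 3 · 2 · 3 · 0 · 3
0 · 3 · 1 · 3 · 2 · 3
2 · 2 · 1 · 0 · 2 · 1
0 · 1 · 3 · 2 · 3 · 0
[11] 1 · 3 · 2 · 3 · 2 · 0
2 · 3 · 2 · 3 · 0 · 3
0 · 3 · 1 · 3 · 2 · 3
2 · 2 · 1 · 1 · 2 · 1
0 · 1 · 3 · 2 · 3 · 0
[12] 1 · 3 · 2 · 3 · 2 · 0
2 · 3 · 2 · 3 · 0 · 3
0 · 3 · 1 · 3 · 2 · 3
2 · 2 · 1 · 2 · 2 · 1
0 · 1 · 3 · 2 · 3 · 0
[13] 1 · 3 · 2 · 3 · 2 · 0
2 · 3 · 2 · 3 · 0 · 3
0 · 3 · 1 · 3 · 2 · 3
2 · 2 · 1 · 3 · 2 · 1
0 · 1 · 3 · 2 · 3 · 0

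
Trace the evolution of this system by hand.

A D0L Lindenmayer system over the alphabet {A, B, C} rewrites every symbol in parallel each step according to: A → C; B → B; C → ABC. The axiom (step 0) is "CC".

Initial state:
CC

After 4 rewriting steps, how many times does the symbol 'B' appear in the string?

step 0: CC
step 1: ABCABC
step 2: CBABCCBABC
step 3: ABCBCBABCABCBCBABC
step 4: CBABCBABCBCBABCCBABCBABCBCBABC

14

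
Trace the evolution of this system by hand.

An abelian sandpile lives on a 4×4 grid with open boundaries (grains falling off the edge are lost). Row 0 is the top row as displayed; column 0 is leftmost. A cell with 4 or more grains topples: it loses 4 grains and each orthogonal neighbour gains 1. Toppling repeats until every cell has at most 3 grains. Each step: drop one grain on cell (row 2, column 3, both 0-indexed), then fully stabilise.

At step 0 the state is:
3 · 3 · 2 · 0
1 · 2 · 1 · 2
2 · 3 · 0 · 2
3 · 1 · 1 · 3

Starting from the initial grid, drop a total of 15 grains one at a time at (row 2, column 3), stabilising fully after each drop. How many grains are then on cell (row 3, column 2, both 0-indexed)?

0

gen 0: 3 · 3 · 2 · 0
1 · 2 · 1 · 2
2 · 3 · 0 · 2
3 · 1 · 1 · 3
gen 1: 3 · 3 · 2 · 0
1 · 2 · 1 · 2
2 · 3 · 0 · 3
3 · 1 · 1 · 3
gen 2: 3 · 3 · 2 · 0
1 · 2 · 1 · 3
2 · 3 · 1 · 1
3 · 1 · 2 · 0
gen 3: 3 · 3 · 2 · 0
1 · 2 · 1 · 3
2 · 3 · 1 · 2
3 · 1 · 2 · 0
gen 4: 3 · 3 · 2 · 0
1 · 2 · 1 · 3
2 · 3 · 1 · 3
3 · 1 · 2 · 0
gen 5: 3 · 3 · 2 · 1
1 · 2 · 2 · 0
2 · 3 · 2 · 1
3 · 1 · 2 · 1
gen 6: 3 · 3 · 2 · 1
1 · 2 · 2 · 0
2 · 3 · 2 · 2
3 · 1 · 2 · 1
gen 7: 3 · 3 · 2 · 1
1 · 2 · 2 · 0
2 · 3 · 2 · 3
3 · 1 · 2 · 1
gen 8: 3 · 3 · 2 · 1
1 · 2 · 2 · 1
2 · 3 · 3 · 0
3 · 1 · 2 · 2
gen 9: 3 · 3 · 2 · 1
1 · 2 · 2 · 1
2 · 3 · 3 · 1
3 · 1 · 2 · 2
gen 10: 3 · 3 · 2 · 1
1 · 2 · 2 · 1
2 · 3 · 3 · 2
3 · 1 · 2 · 2
gen 11: 3 · 3 · 2 · 1
1 · 2 · 2 · 1
2 · 3 · 3 · 3
3 · 1 · 2 · 2
gen 12: 3 · 3 · 2 · 1
1 · 3 · 3 · 2
3 · 0 · 1 · 1
3 · 2 · 3 · 3
gen 13: 3 · 3 · 2 · 1
1 · 3 · 3 · 2
3 · 0 · 1 · 2
3 · 2 · 3 · 3
gen 14: 3 · 3 · 2 · 1
1 · 3 · 3 · 2
3 · 0 · 1 · 3
3 · 2 · 3 · 3
gen 15: 3 · 3 · 2 · 1
1 · 3 · 3 · 3
3 · 0 · 3 · 1
3 · 3 · 0 · 1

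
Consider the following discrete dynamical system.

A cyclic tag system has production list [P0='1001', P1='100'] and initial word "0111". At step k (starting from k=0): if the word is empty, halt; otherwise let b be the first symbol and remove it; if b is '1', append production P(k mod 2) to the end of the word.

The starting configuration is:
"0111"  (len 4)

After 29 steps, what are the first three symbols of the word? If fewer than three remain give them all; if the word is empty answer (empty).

t=0: "0111"  (len 4)
t=1: "111"  (len 3)
t=2: "11100"  (len 5)
t=3: "11001001"  (len 8)
t=4: "1001001100"  (len 10)
t=5: "0010011001001"  (len 13)
t=6: "010011001001"  (len 12)
t=7: "10011001001"  (len 11)
t=8: "0011001001100"  (len 13)
t=9: "011001001100"  (len 12)
t=10: "11001001100"  (len 11)
t=11: "10010011001001"  (len 14)
t=12: "0010011001001100"  (len 16)
t=13: "010011001001100"  (len 15)
t=14: "10011001001100"  (len 14)
t=15: "00110010011001001"  (len 17)
t=16: "0110010011001001"  (len 16)
t=17: "110010011001001"  (len 15)
t=18: "10010011001001100"  (len 17)
t=19: "00100110010011001001"  (len 20)
t=20: "0100110010011001001"  (len 19)
t=21: "100110010011001001"  (len 18)
t=22: "00110010011001001100"  (len 20)
t=23: "0110010011001001100"  (len 19)
t=24: "110010011001001100"  (len 18)
t=25: "100100110010011001001"  (len 21)
t=26: "00100110010011001001100"  (len 23)
t=27: "0100110010011001001100"  (len 22)
t=28: "100110010011001001100"  (len 21)
t=29: "001100100110010011001001"  (len 24)

001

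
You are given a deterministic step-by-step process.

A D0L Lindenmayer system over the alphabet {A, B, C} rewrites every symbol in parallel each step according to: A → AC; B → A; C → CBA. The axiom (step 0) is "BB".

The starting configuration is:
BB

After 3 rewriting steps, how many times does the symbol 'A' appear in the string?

4

[0] BB
[1] AA
[2] ACAC
[3] ACCBAACCBA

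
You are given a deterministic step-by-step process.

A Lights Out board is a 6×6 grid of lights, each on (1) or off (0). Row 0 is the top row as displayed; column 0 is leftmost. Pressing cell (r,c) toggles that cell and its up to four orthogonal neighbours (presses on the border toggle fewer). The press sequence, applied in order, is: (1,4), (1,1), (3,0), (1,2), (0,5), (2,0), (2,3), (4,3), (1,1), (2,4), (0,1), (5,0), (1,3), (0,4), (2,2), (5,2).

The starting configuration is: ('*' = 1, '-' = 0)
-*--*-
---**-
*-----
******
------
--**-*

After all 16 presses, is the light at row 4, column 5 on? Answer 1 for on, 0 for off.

0

gen 0: -*--*-
---**-
*-----
******
------
--**-*
gen 1: -*----
-----*
*---*-
******
------
--**-*
gen 2: ------
***--*
**--*-
******
------
--**-*
gen 3: ------
***--*
-*--*-
--****
*-----
--**-*
gen 4: --*---
*--*-*
-**-*-
--****
*-----
--**-*
gen 5: --*-**
*--*--
-**-*-
--****
*-----
--**-*
gen 6: --*-**
---*--
*-*-*-
*-****
*-----
--**-*
gen 7: --*-**
------
*--*--
*-*-**
*-----
--**-*
gen 8: --*-**
------
*--*--
*-****
*-***-
--*--*
gen 9: -**-**
***---
**-*--
*-****
*-***-
--*--*
gen 10: -**-**
***-*-
**--**
*-**-*
*-***-
--*--*
gen 11: *---**
*-*-*-
**--**
*-**-*
*-***-
--*--*
gen 12: *---**
*-*-*-
**--**
*-**-*
--***-
***--*
gen 13: *--***
*--*--
**-***
*-**-*
--***-
***--*
gen 14: *-----
*--**-
**-***
*-**-*
--***-
***--*
gen 15: *-----
*-***-
*-*-**
*--*-*
--***-
***--*
gen 16: *-----
*-***-
*-*-**
*--*-*
---**-
*--*-*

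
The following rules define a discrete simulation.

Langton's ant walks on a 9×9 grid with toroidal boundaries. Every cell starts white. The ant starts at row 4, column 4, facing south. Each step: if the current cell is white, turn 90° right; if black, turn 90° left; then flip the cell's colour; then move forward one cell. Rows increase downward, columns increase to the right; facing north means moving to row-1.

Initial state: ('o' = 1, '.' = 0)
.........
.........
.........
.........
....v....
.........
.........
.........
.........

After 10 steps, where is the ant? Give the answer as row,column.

t=0: .........
.........
.........
.........
....v....
.........
.........
.........
.........
t=1: .........
.........
.........
.........
...<o....
.........
.........
.........
.........
t=2: .........
.........
.........
...^.....
...oo....
.........
.........
.........
.........
t=3: .........
.........
.........
...o>....
...oo....
.........
.........
.........
.........
t=4: .........
.........
.........
...oo....
...ov....
.........
.........
.........
.........
t=5: .........
.........
.........
...oo....
...o.>...
.........
.........
.........
.........
t=6: .........
.........
.........
...oo....
...o.o...
.....v...
.........
.........
.........
t=7: .........
.........
.........
...oo....
...o.o...
....<o...
.........
.........
.........
t=8: .........
.........
.........
...oo....
...o^o...
....oo...
.........
.........
.........
t=9: .........
.........
.........
...oo....
...oo>...
....oo...
.........
.........
.........
t=10: .........
.........
.........
...oo^...
...oo....
....oo...
.........
.........
.........

3,5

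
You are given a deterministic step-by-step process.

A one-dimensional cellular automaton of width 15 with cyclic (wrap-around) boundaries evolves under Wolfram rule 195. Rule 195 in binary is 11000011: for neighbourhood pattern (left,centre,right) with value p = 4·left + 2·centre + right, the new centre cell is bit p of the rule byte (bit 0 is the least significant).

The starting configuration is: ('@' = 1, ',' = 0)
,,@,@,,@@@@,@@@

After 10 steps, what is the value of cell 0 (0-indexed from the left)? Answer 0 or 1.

t=0: ,,@,@,,@@@@,@@@
t=1: ,@,,,,@,@@@,,@@
t=2: ,,,@@@,,,@@,@,@
t=3: ,@@,@@,@@,@,,,,
t=4: @,@,,@,,@,,,@@@
t=5: @,,,@,,@,,@@,@@
t=6: @,@@,,@,,@,@,,@
t=7: @,,@,@,,@,,,,@,
t=8: ,,@,,,,@,,@@@,,
t=9: @@,,@@@,,@,@@,@
t=10: @@,@,@@,@,,,@,,

1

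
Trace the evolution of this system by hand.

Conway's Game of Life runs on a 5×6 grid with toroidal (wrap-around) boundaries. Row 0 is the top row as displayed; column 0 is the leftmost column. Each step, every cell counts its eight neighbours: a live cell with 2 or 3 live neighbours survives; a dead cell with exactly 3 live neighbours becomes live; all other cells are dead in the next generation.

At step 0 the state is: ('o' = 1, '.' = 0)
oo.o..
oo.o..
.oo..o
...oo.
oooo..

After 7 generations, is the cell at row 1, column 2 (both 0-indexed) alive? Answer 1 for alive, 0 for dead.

0) oo.o..
oo.o..
.oo..o
...oo.
oooo..
1) ...ooo
...ooo
.o...o
....oo
o....o
2) ...o..
..oo..
...o..
....o.
o..o..
3) ...oo.
..ooo.
..ooo.
...oo.
...oo.
4) .....o
.....o
.....o
.....o
..o..o
5) o...oo
o...oo
o...oo
o...oo
o...oo
6) .o.o..
.o.o..
.o.o..
.o.o..
.o.o..
7) oo.oo.
oo.oo.
oo.oo.
oo.oo.
oo.oo.

0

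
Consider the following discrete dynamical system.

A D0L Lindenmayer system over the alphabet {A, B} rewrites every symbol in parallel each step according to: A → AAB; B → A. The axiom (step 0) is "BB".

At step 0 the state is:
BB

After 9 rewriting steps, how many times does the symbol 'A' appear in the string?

0) BB
1) AA
2) AABAAB
3) AABAABAAABAABA
4) AABAABAAABAABAAABAABAABAAABAABAAAB
5) AABAABAAABAABAAABAABAABAAABAABAAABAABAABAAABAABAAABAABAAABAABAABAAABAABAAABAABAABA
6) AABAABAAABAABAAABAABAABAAABAABAAABAABAABAAABAABAAABAABAAAB…AABAABAAABAABAAABAABAABAAABAABAAABAABAABAAABAABAAABAABAAAB  (len 198)
7) AABAABAAABAABAAABAABAABAAABAABAAABAABAABAAABAABAAABAABAAAB…AABAABAAABAABAAABAABAABAAABAABAAABAABAABAAABAABAAABAABAABA  (len 478)
8) AABAABAAABAABAAABAABAABAAABAABAAABAABAABAAABAABAAABAABAAAB…AABAABAAABAABAAABAABAABAAABAABAAABAABAABAAABAABAAABAABAAAB  (len 1154)
9) AABAABAAABAABAAABAABAABAAABAABAAABAABAABAAABAABAAABAABAAAB…AABAABAAABAABAAABAABAABAAABAABAAABAABAABAAABAABAAABAABAABA  (len 2786)

1970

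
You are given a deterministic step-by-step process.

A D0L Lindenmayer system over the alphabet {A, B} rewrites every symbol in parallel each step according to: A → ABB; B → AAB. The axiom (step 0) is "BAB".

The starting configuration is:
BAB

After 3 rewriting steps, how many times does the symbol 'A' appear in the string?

41

0) BAB
1) AABABBAAB
2) ABBABBAABABBAABAABABBABBAAB
3) ABBAABAABABBAABAABABBABBAABABBAABAABABBABBAABABBABBAABABBAABAABABBAABAABABBABBAAB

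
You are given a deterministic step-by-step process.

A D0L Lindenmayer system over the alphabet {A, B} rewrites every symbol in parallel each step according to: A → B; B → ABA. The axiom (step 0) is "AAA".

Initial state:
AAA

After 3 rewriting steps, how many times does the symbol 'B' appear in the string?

[0] AAA
[1] BBB
[2] ABAABAABA
[3] BABABBABABBABAB

9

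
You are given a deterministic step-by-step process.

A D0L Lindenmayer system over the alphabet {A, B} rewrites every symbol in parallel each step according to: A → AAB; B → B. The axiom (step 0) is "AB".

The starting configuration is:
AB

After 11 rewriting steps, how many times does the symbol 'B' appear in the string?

2048

step 0: AB
step 1: AABB
step 2: AABAABBB
step 3: AABAABBAABAABBBB
step 4: AABAABBAABAABBBAABAABBAABAABBBBB
step 5: AABAABBAABAABBBAABAABBAABAABBBBAABAABBAABAABBBAABAABBAABAABBBBBB
step 6: AABAABBAABAABBBAABAABBAABAABBBBAABAABBAABAABBBAABAABBAABAA…AABAABBBAABAABBAABAABBBBAABAABBAABAABBBAABAABBAABAABBBBBBB  (len 128)
step 7: AABAABBAABAABBBAABAABBAABAABBBBAABAABBAABAABBBAABAABBAABAA…ABAABBBAABAABBAABAABBBBAABAABBAABAABBBAABAABBAABAABBBBBBBB  (len 256)
step 8: AABAABBAABAABBBAABAABBAABAABBBBAABAABBAABAABBBAABAABBAABAA…BAABBBAABAABBAABAABBBBAABAABBAABAABBBAABAABBAABAABBBBBBBBB  (len 512)
step 9: AABAABBAABAABBBAABAABBAABAABBBBAABAABBAABAABBBAABAABBAABAA…AABBBAABAABBAABAABBBBAABAABBAABAABBBAABAABBAABAABBBBBBBBBB  (len 1024)
step 10: AABAABBAABAABBBAABAABBAABAABBBBAABAABBAABAABBBAABAABBAABAA…ABBBAABAABBAABAABBBBAABAABBAABAABBBAABAABBAABAABBBBBBBBBBB  (len 2048)
step 11: AABAABBAABAABBBAABAABBAABAABBBBAABAABBAABAABBBAABAABBAABAA…BBBAABAABBAABAABBBBAABAABBAABAABBBAABAABBAABAABBBBBBBBBBBB  (len 4096)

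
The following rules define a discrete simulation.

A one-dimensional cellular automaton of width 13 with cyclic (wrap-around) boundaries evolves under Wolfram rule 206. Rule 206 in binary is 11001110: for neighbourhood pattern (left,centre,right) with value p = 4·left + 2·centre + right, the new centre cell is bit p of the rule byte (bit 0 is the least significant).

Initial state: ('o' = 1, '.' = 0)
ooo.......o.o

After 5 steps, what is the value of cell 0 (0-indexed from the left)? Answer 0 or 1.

t=0: ooo.......o.o
t=1: ooo......oo.o
t=2: ooo.....ooo.o
t=3: ooo....oooo.o
t=4: ooo...ooooo.o
t=5: ooo..oooooo.o

1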